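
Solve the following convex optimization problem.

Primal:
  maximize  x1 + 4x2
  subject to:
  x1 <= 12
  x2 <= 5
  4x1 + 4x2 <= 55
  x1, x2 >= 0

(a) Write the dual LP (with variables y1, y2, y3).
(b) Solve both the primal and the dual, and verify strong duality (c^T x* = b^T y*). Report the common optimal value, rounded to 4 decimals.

The standard primal-dual pair for 'max c^T x s.t. A x <= b, x >= 0' is:
  Dual:  min b^T y  s.t.  A^T y >= c,  y >= 0.

So the dual LP is:
  minimize  12y1 + 5y2 + 55y3
  subject to:
    y1 + 4y3 >= 1
    y2 + 4y3 >= 4
    y1, y2, y3 >= 0

Solving the primal: x* = (8.75, 5).
  primal value c^T x* = 28.75.
Solving the dual: y* = (0, 3, 0.25).
  dual value b^T y* = 28.75.
Strong duality: c^T x* = b^T y*. Confirmed.

28.75


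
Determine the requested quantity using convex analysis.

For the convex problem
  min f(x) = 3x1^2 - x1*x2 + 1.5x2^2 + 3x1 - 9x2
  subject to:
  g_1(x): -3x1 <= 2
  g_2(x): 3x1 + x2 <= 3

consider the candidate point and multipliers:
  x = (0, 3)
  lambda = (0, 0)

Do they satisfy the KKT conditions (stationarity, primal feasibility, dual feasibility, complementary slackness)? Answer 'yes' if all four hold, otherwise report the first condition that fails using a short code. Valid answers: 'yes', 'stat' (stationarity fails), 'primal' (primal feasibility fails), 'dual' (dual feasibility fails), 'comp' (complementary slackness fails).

Gradient of f: grad f(x) = Q x + c = (0, 0)
Constraint values g_i(x) = a_i^T x - b_i:
  g_1((0, 3)) = -2
  g_2((0, 3)) = 0
Stationarity residual: grad f(x) + sum_i lambda_i a_i = (0, 0)
  -> stationarity OK
Primal feasibility (all g_i <= 0): OK
Dual feasibility (all lambda_i >= 0): OK
Complementary slackness (lambda_i * g_i(x) = 0 for all i): OK

Verdict: yes, KKT holds.

yes


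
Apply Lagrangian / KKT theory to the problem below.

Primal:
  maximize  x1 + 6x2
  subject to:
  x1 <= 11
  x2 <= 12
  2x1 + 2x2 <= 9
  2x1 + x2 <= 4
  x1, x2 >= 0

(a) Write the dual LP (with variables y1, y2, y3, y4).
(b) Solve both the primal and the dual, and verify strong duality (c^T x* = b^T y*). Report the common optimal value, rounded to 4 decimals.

The standard primal-dual pair for 'max c^T x s.t. A x <= b, x >= 0' is:
  Dual:  min b^T y  s.t.  A^T y >= c,  y >= 0.

So the dual LP is:
  minimize  11y1 + 12y2 + 9y3 + 4y4
  subject to:
    y1 + 2y3 + 2y4 >= 1
    y2 + 2y3 + y4 >= 6
    y1, y2, y3, y4 >= 0

Solving the primal: x* = (0, 4).
  primal value c^T x* = 24.
Solving the dual: y* = (0, 0, 0, 6).
  dual value b^T y* = 24.
Strong duality: c^T x* = b^T y*. Confirmed.

24


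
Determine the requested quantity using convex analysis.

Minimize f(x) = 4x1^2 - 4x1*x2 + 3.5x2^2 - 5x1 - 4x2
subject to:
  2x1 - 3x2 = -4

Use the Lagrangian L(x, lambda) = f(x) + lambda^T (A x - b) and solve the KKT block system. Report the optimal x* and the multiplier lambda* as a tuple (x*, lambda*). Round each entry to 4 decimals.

Form the Lagrangian:
  L(x, lambda) = (1/2) x^T Q x + c^T x + lambda^T (A x - b)
Stationarity (grad_x L = 0): Q x + c + A^T lambda = 0.
Primal feasibility: A x = b.

This gives the KKT block system:
  [ Q   A^T ] [ x     ]   [-c ]
  [ A    0  ] [ lambda ] = [ b ]

Solving the linear system:
  x*      = (1.1731, 2.1154)
  lambda* = (2.0385)
  f(x*)   = -3.0865

x* = (1.1731, 2.1154), lambda* = (2.0385)


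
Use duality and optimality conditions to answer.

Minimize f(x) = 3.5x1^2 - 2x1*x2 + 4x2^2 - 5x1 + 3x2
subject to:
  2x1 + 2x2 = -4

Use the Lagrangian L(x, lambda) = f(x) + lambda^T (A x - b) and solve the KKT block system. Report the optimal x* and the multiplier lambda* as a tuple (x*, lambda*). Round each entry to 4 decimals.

Form the Lagrangian:
  L(x, lambda) = (1/2) x^T Q x + c^T x + lambda^T (A x - b)
Stationarity (grad_x L = 0): Q x + c + A^T lambda = 0.
Primal feasibility: A x = b.

This gives the KKT block system:
  [ Q   A^T ] [ x     ]   [-c ]
  [ A    0  ] [ lambda ] = [ b ]

Solving the linear system:
  x*      = (-0.6316, -1.3684)
  lambda* = (3.3421)
  f(x*)   = 6.2105

x* = (-0.6316, -1.3684), lambda* = (3.3421)


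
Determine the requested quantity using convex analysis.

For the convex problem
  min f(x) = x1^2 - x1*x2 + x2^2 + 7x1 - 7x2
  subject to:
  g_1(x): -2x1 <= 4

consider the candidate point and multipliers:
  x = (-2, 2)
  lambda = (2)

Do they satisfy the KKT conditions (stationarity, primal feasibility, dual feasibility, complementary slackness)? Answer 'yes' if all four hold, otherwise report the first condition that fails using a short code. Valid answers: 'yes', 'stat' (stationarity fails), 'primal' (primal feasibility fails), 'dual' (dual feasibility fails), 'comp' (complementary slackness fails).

Gradient of f: grad f(x) = Q x + c = (1, -1)
Constraint values g_i(x) = a_i^T x - b_i:
  g_1((-2, 2)) = 0
Stationarity residual: grad f(x) + sum_i lambda_i a_i = (-3, -1)
  -> stationarity FAILS
Primal feasibility (all g_i <= 0): OK
Dual feasibility (all lambda_i >= 0): OK
Complementary slackness (lambda_i * g_i(x) = 0 for all i): OK

Verdict: the first failing condition is stationarity -> stat.

stat


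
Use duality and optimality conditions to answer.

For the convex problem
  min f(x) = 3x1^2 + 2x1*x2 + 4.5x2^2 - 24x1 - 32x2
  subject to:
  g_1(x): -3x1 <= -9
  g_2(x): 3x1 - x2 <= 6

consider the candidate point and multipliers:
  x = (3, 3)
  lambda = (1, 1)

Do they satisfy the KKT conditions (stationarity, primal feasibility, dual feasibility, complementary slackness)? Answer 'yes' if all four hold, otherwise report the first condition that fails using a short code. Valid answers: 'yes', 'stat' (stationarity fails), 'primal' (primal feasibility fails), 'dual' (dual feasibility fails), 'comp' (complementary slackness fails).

Gradient of f: grad f(x) = Q x + c = (0, 1)
Constraint values g_i(x) = a_i^T x - b_i:
  g_1((3, 3)) = 0
  g_2((3, 3)) = 0
Stationarity residual: grad f(x) + sum_i lambda_i a_i = (0, 0)
  -> stationarity OK
Primal feasibility (all g_i <= 0): OK
Dual feasibility (all lambda_i >= 0): OK
Complementary slackness (lambda_i * g_i(x) = 0 for all i): OK

Verdict: yes, KKT holds.

yes


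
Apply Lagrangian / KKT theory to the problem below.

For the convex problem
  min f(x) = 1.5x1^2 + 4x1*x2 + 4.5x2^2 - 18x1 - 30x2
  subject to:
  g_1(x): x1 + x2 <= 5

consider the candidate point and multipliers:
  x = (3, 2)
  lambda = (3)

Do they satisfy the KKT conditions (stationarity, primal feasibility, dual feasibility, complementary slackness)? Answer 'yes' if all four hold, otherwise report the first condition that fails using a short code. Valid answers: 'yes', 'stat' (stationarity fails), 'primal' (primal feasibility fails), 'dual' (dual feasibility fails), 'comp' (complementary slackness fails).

Gradient of f: grad f(x) = Q x + c = (-1, 0)
Constraint values g_i(x) = a_i^T x - b_i:
  g_1((3, 2)) = 0
Stationarity residual: grad f(x) + sum_i lambda_i a_i = (2, 3)
  -> stationarity FAILS
Primal feasibility (all g_i <= 0): OK
Dual feasibility (all lambda_i >= 0): OK
Complementary slackness (lambda_i * g_i(x) = 0 for all i): OK

Verdict: the first failing condition is stationarity -> stat.

stat


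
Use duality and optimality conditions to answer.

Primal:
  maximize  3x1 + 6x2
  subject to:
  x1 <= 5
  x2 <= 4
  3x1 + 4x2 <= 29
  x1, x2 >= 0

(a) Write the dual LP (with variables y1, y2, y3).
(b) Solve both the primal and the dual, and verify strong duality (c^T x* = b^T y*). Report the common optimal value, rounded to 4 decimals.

The standard primal-dual pair for 'max c^T x s.t. A x <= b, x >= 0' is:
  Dual:  min b^T y  s.t.  A^T y >= c,  y >= 0.

So the dual LP is:
  minimize  5y1 + 4y2 + 29y3
  subject to:
    y1 + 3y3 >= 3
    y2 + 4y3 >= 6
    y1, y2, y3 >= 0

Solving the primal: x* = (4.3333, 4).
  primal value c^T x* = 37.
Solving the dual: y* = (0, 2, 1).
  dual value b^T y* = 37.
Strong duality: c^T x* = b^T y*. Confirmed.

37


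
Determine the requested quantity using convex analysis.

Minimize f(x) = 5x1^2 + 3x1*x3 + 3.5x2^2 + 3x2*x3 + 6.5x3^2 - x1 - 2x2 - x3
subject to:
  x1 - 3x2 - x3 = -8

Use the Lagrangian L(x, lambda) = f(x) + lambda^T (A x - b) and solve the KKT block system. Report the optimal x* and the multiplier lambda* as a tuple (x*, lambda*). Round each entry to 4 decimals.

Form the Lagrangian:
  L(x, lambda) = (1/2) x^T Q x + c^T x + lambda^T (A x - b)
Stationarity (grad_x L = 0): Q x + c + A^T lambda = 0.
Primal feasibility: A x = b.

This gives the KKT block system:
  [ Q   A^T ] [ x     ]   [-c ]
  [ A    0  ] [ lambda ] = [ b ]

Solving the linear system:
  x*      = (-0.4204, 2.5291, -0.0076)
  lambda* = (5.2269)
  f(x*)   = 18.5925

x* = (-0.4204, 2.5291, -0.0076), lambda* = (5.2269)


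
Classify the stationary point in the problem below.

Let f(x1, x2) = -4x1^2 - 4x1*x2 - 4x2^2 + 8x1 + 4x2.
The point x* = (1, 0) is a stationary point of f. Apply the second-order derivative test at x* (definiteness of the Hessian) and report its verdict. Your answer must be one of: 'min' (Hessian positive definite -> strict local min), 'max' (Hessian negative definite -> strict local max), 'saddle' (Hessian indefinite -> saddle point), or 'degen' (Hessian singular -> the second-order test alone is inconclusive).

Compute the Hessian H = grad^2 f:
  H = [[-8, -4], [-4, -8]]
Verify stationarity: grad f(x*) = H x* + g = (0, 0).
Eigenvalues of H: -12, -4.
Both eigenvalues < 0, so H is negative definite -> x* is a strict local max.

max


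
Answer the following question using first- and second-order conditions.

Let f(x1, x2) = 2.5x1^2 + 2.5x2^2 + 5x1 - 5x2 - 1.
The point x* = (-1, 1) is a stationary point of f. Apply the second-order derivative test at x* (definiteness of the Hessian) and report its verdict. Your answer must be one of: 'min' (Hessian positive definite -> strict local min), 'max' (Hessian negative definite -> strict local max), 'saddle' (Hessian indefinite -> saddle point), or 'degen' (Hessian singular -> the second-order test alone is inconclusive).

Compute the Hessian H = grad^2 f:
  H = [[5, 0], [0, 5]]
Verify stationarity: grad f(x*) = H x* + g = (0, 0).
Eigenvalues of H: 5, 5.
Both eigenvalues > 0, so H is positive definite -> x* is a strict local min.

min


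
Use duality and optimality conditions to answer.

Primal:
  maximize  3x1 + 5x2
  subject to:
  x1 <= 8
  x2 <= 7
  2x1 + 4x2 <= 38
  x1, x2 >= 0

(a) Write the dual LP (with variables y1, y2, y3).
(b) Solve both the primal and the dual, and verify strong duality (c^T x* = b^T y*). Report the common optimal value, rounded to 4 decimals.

The standard primal-dual pair for 'max c^T x s.t. A x <= b, x >= 0' is:
  Dual:  min b^T y  s.t.  A^T y >= c,  y >= 0.

So the dual LP is:
  minimize  8y1 + 7y2 + 38y3
  subject to:
    y1 + 2y3 >= 3
    y2 + 4y3 >= 5
    y1, y2, y3 >= 0

Solving the primal: x* = (8, 5.5).
  primal value c^T x* = 51.5.
Solving the dual: y* = (0.5, 0, 1.25).
  dual value b^T y* = 51.5.
Strong duality: c^T x* = b^T y*. Confirmed.

51.5


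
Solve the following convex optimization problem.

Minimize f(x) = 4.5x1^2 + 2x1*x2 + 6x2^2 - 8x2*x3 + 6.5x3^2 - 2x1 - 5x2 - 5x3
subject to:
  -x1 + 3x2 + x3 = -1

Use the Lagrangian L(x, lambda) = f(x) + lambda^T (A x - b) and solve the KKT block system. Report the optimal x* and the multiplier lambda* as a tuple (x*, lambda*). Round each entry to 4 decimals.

Form the Lagrangian:
  L(x, lambda) = (1/2) x^T Q x + c^T x + lambda^T (A x - b)
Stationarity (grad_x L = 0): Q x + c + A^T lambda = 0.
Primal feasibility: A x = b.

This gives the KKT block system:
  [ Q   A^T ] [ x     ]   [-c ]
  [ A    0  ] [ lambda ] = [ b ]

Solving the linear system:
  x*      = (0.5217, -0.1894, 0.0899)
  lambda* = (2.3162)
  f(x*)   = 0.8852

x* = (0.5217, -0.1894, 0.0899), lambda* = (2.3162)


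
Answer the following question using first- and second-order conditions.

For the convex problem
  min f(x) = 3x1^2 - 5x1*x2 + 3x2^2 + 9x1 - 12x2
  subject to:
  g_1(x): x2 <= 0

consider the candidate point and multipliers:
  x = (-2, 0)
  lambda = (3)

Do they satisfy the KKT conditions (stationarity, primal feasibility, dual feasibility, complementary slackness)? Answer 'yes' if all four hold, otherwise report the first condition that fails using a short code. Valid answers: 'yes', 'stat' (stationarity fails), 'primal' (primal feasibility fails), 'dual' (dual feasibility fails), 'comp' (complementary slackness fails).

Gradient of f: grad f(x) = Q x + c = (-3, -2)
Constraint values g_i(x) = a_i^T x - b_i:
  g_1((-2, 0)) = 0
Stationarity residual: grad f(x) + sum_i lambda_i a_i = (-3, 1)
  -> stationarity FAILS
Primal feasibility (all g_i <= 0): OK
Dual feasibility (all lambda_i >= 0): OK
Complementary slackness (lambda_i * g_i(x) = 0 for all i): OK

Verdict: the first failing condition is stationarity -> stat.

stat


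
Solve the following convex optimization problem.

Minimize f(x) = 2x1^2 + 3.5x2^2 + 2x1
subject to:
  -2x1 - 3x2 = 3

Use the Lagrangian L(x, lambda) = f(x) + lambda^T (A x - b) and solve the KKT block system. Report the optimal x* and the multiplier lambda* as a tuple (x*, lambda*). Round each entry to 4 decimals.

Form the Lagrangian:
  L(x, lambda) = (1/2) x^T Q x + c^T x + lambda^T (A x - b)
Stationarity (grad_x L = 0): Q x + c + A^T lambda = 0.
Primal feasibility: A x = b.

This gives the KKT block system:
  [ Q   A^T ] [ x     ]   [-c ]
  [ A    0  ] [ lambda ] = [ b ]

Solving the linear system:
  x*      = (-0.9375, -0.375)
  lambda* = (-0.875)
  f(x*)   = 0.375

x* = (-0.9375, -0.375), lambda* = (-0.875)


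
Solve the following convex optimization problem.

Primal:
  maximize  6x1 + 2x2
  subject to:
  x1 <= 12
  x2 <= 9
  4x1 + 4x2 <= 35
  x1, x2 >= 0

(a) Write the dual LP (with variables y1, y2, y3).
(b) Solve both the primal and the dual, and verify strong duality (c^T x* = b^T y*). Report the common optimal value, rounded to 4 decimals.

The standard primal-dual pair for 'max c^T x s.t. A x <= b, x >= 0' is:
  Dual:  min b^T y  s.t.  A^T y >= c,  y >= 0.

So the dual LP is:
  minimize  12y1 + 9y2 + 35y3
  subject to:
    y1 + 4y3 >= 6
    y2 + 4y3 >= 2
    y1, y2, y3 >= 0

Solving the primal: x* = (8.75, 0).
  primal value c^T x* = 52.5.
Solving the dual: y* = (0, 0, 1.5).
  dual value b^T y* = 52.5.
Strong duality: c^T x* = b^T y*. Confirmed.

52.5


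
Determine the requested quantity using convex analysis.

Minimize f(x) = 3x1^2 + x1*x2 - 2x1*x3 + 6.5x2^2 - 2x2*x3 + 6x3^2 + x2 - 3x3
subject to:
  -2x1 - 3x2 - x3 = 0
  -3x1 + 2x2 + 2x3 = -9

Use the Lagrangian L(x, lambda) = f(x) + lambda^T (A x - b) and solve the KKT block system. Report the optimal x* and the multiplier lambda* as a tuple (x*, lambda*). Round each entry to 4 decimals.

Form the Lagrangian:
  L(x, lambda) = (1/2) x^T Q x + c^T x + lambda^T (A x - b)
Stationarity (grad_x L = 0): Q x + c + A^T lambda = 0.
Primal feasibility: A x = b.

This gives the KKT block system:
  [ Q   A^T ] [ x     ]   [-c ]
  [ A    0  ] [ lambda ] = [ b ]

Solving the linear system:
  x*      = (1.9486, -1.1601, -0.417)
  lambda* = (-0.8588, 4.3611)
  f(x*)   = 19.6702

x* = (1.9486, -1.1601, -0.417), lambda* = (-0.8588, 4.3611)


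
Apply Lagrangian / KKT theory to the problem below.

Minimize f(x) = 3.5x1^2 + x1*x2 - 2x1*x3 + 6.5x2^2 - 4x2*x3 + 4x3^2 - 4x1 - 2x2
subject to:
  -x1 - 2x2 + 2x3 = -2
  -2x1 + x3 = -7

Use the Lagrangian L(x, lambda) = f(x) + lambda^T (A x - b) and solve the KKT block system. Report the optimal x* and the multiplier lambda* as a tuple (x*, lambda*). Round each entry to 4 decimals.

Form the Lagrangian:
  L(x, lambda) = (1/2) x^T Q x + c^T x + lambda^T (A x - b)
Stationarity (grad_x L = 0): Q x + c + A^T lambda = 0.
Primal feasibility: A x = b.

This gives the KKT block system:
  [ Q   A^T ] [ x     ]   [-c ]
  [ A    0  ] [ lambda ] = [ b ]

Solving the linear system:
  x*      = (3.5159, -0.7261, 0.0318)
  lambda* = (-4.0255, 11.9236)
  f(x*)   = 31.4013

x* = (3.5159, -0.7261, 0.0318), lambda* = (-4.0255, 11.9236)


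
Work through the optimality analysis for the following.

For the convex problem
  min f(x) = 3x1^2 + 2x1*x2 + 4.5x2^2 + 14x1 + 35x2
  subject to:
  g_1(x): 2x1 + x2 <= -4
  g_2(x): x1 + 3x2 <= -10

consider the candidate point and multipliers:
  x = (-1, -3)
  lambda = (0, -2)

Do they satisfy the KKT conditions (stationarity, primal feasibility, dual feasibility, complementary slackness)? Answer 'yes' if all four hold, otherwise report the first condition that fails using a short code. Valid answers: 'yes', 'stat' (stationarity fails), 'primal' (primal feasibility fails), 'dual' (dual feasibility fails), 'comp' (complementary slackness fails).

Gradient of f: grad f(x) = Q x + c = (2, 6)
Constraint values g_i(x) = a_i^T x - b_i:
  g_1((-1, -3)) = -1
  g_2((-1, -3)) = 0
Stationarity residual: grad f(x) + sum_i lambda_i a_i = (0, 0)
  -> stationarity OK
Primal feasibility (all g_i <= 0): OK
Dual feasibility (all lambda_i >= 0): FAILS
Complementary slackness (lambda_i * g_i(x) = 0 for all i): OK

Verdict: the first failing condition is dual_feasibility -> dual.

dual


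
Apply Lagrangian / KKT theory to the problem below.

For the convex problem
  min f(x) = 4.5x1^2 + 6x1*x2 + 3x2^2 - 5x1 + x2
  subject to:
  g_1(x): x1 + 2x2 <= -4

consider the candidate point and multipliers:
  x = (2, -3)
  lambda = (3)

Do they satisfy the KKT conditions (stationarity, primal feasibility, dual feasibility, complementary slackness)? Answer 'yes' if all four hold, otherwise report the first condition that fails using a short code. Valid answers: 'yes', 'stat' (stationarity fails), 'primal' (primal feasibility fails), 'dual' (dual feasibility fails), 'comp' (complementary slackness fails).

Gradient of f: grad f(x) = Q x + c = (-5, -5)
Constraint values g_i(x) = a_i^T x - b_i:
  g_1((2, -3)) = 0
Stationarity residual: grad f(x) + sum_i lambda_i a_i = (-2, 1)
  -> stationarity FAILS
Primal feasibility (all g_i <= 0): OK
Dual feasibility (all lambda_i >= 0): OK
Complementary slackness (lambda_i * g_i(x) = 0 for all i): OK

Verdict: the first failing condition is stationarity -> stat.

stat


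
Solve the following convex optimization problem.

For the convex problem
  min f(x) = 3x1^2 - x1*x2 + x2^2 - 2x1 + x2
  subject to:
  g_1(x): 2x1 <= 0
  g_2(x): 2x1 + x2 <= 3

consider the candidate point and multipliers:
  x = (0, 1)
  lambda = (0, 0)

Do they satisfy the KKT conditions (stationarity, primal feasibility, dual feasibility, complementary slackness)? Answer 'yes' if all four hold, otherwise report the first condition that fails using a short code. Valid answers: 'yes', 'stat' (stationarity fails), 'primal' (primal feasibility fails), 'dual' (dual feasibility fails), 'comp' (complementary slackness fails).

Gradient of f: grad f(x) = Q x + c = (-3, 3)
Constraint values g_i(x) = a_i^T x - b_i:
  g_1((0, 1)) = 0
  g_2((0, 1)) = -2
Stationarity residual: grad f(x) + sum_i lambda_i a_i = (-3, 3)
  -> stationarity FAILS
Primal feasibility (all g_i <= 0): OK
Dual feasibility (all lambda_i >= 0): OK
Complementary slackness (lambda_i * g_i(x) = 0 for all i): OK

Verdict: the first failing condition is stationarity -> stat.

stat


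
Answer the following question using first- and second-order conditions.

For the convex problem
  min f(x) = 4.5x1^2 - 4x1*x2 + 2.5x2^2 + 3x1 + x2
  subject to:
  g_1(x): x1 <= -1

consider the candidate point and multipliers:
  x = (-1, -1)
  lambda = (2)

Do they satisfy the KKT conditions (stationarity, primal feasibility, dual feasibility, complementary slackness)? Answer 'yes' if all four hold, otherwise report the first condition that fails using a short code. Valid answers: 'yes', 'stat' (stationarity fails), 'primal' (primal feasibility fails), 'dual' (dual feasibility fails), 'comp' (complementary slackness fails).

Gradient of f: grad f(x) = Q x + c = (-2, 0)
Constraint values g_i(x) = a_i^T x - b_i:
  g_1((-1, -1)) = 0
Stationarity residual: grad f(x) + sum_i lambda_i a_i = (0, 0)
  -> stationarity OK
Primal feasibility (all g_i <= 0): OK
Dual feasibility (all lambda_i >= 0): OK
Complementary slackness (lambda_i * g_i(x) = 0 for all i): OK

Verdict: yes, KKT holds.

yes


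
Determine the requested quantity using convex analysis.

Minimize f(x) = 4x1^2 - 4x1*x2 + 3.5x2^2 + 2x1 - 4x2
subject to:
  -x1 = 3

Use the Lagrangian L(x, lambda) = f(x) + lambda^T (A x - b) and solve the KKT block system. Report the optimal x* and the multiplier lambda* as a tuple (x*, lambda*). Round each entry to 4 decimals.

Form the Lagrangian:
  L(x, lambda) = (1/2) x^T Q x + c^T x + lambda^T (A x - b)
Stationarity (grad_x L = 0): Q x + c + A^T lambda = 0.
Primal feasibility: A x = b.

This gives the KKT block system:
  [ Q   A^T ] [ x     ]   [-c ]
  [ A    0  ] [ lambda ] = [ b ]

Solving the linear system:
  x*      = (-3, -1.1429)
  lambda* = (-17.4286)
  f(x*)   = 25.4286

x* = (-3, -1.1429), lambda* = (-17.4286)


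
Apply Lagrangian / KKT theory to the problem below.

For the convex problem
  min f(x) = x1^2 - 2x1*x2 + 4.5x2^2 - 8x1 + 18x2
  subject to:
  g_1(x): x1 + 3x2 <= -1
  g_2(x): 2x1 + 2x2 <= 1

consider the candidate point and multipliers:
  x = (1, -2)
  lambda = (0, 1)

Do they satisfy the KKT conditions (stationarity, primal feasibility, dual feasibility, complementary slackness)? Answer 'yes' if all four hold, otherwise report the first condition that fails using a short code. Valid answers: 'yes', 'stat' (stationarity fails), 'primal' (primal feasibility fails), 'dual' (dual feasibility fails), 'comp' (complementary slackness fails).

Gradient of f: grad f(x) = Q x + c = (-2, -2)
Constraint values g_i(x) = a_i^T x - b_i:
  g_1((1, -2)) = -4
  g_2((1, -2)) = -3
Stationarity residual: grad f(x) + sum_i lambda_i a_i = (0, 0)
  -> stationarity OK
Primal feasibility (all g_i <= 0): OK
Dual feasibility (all lambda_i >= 0): OK
Complementary slackness (lambda_i * g_i(x) = 0 for all i): FAILS

Verdict: the first failing condition is complementary_slackness -> comp.

comp


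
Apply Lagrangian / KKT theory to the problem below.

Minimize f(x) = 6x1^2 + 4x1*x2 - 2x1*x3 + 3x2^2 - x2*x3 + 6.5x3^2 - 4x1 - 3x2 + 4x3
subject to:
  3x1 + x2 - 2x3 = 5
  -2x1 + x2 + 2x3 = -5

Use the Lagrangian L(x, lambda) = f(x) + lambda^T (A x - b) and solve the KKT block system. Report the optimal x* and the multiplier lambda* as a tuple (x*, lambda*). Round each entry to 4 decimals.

Form the Lagrangian:
  L(x, lambda) = (1/2) x^T Q x + c^T x + lambda^T (A x - b)
Stationarity (grad_x L = 0): Q x + c + A^T lambda = 0.
Primal feasibility: A x = b.

This gives the KKT block system:
  [ Q   A^T ] [ x     ]   [-c ]
  [ A    0  ] [ lambda ] = [ b ]

Solving the linear system:
  x*      = (1.3189, -0.6595, -0.8513)
  lambda* = (-1.8465, 2.6763)
  f(x*)   = 7.9556

x* = (1.3189, -0.6595, -0.8513), lambda* = (-1.8465, 2.6763)


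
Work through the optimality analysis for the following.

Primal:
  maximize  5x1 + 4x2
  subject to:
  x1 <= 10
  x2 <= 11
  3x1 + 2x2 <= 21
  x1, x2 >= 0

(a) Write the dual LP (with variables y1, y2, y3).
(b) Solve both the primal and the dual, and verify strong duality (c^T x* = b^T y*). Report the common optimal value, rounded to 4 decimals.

The standard primal-dual pair for 'max c^T x s.t. A x <= b, x >= 0' is:
  Dual:  min b^T y  s.t.  A^T y >= c,  y >= 0.

So the dual LP is:
  minimize  10y1 + 11y2 + 21y3
  subject to:
    y1 + 3y3 >= 5
    y2 + 2y3 >= 4
    y1, y2, y3 >= 0

Solving the primal: x* = (0, 10.5).
  primal value c^T x* = 42.
Solving the dual: y* = (0, 0, 2).
  dual value b^T y* = 42.
Strong duality: c^T x* = b^T y*. Confirmed.

42


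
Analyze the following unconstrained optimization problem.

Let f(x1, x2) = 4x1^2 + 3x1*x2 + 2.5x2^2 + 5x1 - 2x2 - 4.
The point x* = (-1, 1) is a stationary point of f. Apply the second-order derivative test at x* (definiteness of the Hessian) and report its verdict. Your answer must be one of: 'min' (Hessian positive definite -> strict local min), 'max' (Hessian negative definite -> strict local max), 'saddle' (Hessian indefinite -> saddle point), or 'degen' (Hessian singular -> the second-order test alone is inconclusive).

Compute the Hessian H = grad^2 f:
  H = [[8, 3], [3, 5]]
Verify stationarity: grad f(x*) = H x* + g = (0, 0).
Eigenvalues of H: 3.1459, 9.8541.
Both eigenvalues > 0, so H is positive definite -> x* is a strict local min.

min


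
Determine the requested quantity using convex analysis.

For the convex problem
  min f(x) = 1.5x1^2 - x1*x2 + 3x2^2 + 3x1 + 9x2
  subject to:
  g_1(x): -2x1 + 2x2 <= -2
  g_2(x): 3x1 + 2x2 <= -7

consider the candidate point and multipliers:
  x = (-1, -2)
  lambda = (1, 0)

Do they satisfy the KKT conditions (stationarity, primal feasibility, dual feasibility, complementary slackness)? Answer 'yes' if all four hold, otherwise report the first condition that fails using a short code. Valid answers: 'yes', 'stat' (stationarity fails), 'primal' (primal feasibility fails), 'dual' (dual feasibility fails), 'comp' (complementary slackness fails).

Gradient of f: grad f(x) = Q x + c = (2, -2)
Constraint values g_i(x) = a_i^T x - b_i:
  g_1((-1, -2)) = 0
  g_2((-1, -2)) = 0
Stationarity residual: grad f(x) + sum_i lambda_i a_i = (0, 0)
  -> stationarity OK
Primal feasibility (all g_i <= 0): OK
Dual feasibility (all lambda_i >= 0): OK
Complementary slackness (lambda_i * g_i(x) = 0 for all i): OK

Verdict: yes, KKT holds.

yes


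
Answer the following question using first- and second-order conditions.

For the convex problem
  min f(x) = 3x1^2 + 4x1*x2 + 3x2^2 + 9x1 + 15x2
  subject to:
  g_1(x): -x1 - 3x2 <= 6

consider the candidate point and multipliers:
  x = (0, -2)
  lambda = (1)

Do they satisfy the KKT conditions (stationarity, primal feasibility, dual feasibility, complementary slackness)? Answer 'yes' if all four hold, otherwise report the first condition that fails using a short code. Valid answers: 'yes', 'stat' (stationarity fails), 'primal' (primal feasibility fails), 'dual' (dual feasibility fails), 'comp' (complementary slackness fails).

Gradient of f: grad f(x) = Q x + c = (1, 3)
Constraint values g_i(x) = a_i^T x - b_i:
  g_1((0, -2)) = 0
Stationarity residual: grad f(x) + sum_i lambda_i a_i = (0, 0)
  -> stationarity OK
Primal feasibility (all g_i <= 0): OK
Dual feasibility (all lambda_i >= 0): OK
Complementary slackness (lambda_i * g_i(x) = 0 for all i): OK

Verdict: yes, KKT holds.

yes


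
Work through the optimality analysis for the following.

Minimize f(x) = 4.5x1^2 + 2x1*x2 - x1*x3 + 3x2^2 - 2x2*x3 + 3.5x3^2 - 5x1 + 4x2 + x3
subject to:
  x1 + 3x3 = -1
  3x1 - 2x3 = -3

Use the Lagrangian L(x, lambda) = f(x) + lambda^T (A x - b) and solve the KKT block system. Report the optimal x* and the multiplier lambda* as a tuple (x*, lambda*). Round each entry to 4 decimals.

Form the Lagrangian:
  L(x, lambda) = (1/2) x^T Q x + c^T x + lambda^T (A x - b)
Stationarity (grad_x L = 0): Q x + c + A^T lambda = 0.
Primal feasibility: A x = b.

This gives the KKT block system:
  [ Q   A^T ] [ x     ]   [-c ]
  [ A    0  ] [ lambda ] = [ b ]

Solving the linear system:
  x*      = (-1, -0.3333, 0)
  lambda* = (1.9394, 4.2424)
  f(x*)   = 9.1667

x* = (-1, -0.3333, 0), lambda* = (1.9394, 4.2424)


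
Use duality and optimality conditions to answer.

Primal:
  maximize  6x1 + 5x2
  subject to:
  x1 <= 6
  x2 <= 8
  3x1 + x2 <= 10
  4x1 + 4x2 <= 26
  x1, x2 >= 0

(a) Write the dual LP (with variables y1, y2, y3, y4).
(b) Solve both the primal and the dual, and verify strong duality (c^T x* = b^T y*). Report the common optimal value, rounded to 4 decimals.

The standard primal-dual pair for 'max c^T x s.t. A x <= b, x >= 0' is:
  Dual:  min b^T y  s.t.  A^T y >= c,  y >= 0.

So the dual LP is:
  minimize  6y1 + 8y2 + 10y3 + 26y4
  subject to:
    y1 + 3y3 + 4y4 >= 6
    y2 + y3 + 4y4 >= 5
    y1, y2, y3, y4 >= 0

Solving the primal: x* = (1.75, 4.75).
  primal value c^T x* = 34.25.
Solving the dual: y* = (0, 0, 0.5, 1.125).
  dual value b^T y* = 34.25.
Strong duality: c^T x* = b^T y*. Confirmed.

34.25


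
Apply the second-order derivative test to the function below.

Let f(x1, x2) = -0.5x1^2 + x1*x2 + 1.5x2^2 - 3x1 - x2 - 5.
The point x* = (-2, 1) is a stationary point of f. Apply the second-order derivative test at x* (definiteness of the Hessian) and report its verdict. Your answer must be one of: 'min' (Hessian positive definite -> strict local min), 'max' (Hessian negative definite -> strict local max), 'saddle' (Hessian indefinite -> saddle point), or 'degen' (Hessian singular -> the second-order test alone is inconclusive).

Compute the Hessian H = grad^2 f:
  H = [[-1, 1], [1, 3]]
Verify stationarity: grad f(x*) = H x* + g = (0, 0).
Eigenvalues of H: -1.2361, 3.2361.
Eigenvalues have mixed signs, so H is indefinite -> x* is a saddle point.

saddle


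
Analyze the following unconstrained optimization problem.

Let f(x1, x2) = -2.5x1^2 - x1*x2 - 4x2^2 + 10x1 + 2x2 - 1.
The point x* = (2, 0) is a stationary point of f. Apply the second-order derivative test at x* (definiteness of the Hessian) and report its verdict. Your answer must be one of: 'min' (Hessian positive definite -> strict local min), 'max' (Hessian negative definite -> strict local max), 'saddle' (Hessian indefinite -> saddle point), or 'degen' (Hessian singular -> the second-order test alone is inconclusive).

Compute the Hessian H = grad^2 f:
  H = [[-5, -1], [-1, -8]]
Verify stationarity: grad f(x*) = H x* + g = (0, 0).
Eigenvalues of H: -8.3028, -4.6972.
Both eigenvalues < 0, so H is negative definite -> x* is a strict local max.

max


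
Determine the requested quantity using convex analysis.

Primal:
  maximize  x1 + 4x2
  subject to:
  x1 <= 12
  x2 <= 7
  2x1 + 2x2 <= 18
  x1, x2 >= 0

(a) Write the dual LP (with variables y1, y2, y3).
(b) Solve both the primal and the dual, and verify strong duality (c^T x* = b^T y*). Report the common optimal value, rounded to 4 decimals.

The standard primal-dual pair for 'max c^T x s.t. A x <= b, x >= 0' is:
  Dual:  min b^T y  s.t.  A^T y >= c,  y >= 0.

So the dual LP is:
  minimize  12y1 + 7y2 + 18y3
  subject to:
    y1 + 2y3 >= 1
    y2 + 2y3 >= 4
    y1, y2, y3 >= 0

Solving the primal: x* = (2, 7).
  primal value c^T x* = 30.
Solving the dual: y* = (0, 3, 0.5).
  dual value b^T y* = 30.
Strong duality: c^T x* = b^T y*. Confirmed.

30


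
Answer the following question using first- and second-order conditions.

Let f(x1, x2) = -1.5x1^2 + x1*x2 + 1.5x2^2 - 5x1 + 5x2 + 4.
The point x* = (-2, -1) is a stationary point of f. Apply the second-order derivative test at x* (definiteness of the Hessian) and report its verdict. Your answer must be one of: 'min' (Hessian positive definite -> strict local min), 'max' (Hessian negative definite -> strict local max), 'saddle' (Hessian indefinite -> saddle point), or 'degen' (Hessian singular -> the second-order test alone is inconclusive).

Compute the Hessian H = grad^2 f:
  H = [[-3, 1], [1, 3]]
Verify stationarity: grad f(x*) = H x* + g = (0, 0).
Eigenvalues of H: -3.1623, 3.1623.
Eigenvalues have mixed signs, so H is indefinite -> x* is a saddle point.

saddle


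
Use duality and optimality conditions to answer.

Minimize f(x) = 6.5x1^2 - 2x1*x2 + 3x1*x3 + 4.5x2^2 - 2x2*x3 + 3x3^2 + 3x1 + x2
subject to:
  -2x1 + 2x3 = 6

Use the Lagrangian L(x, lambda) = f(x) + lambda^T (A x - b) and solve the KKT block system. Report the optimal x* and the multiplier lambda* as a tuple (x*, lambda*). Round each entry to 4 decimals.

Form the Lagrangian:
  L(x, lambda) = (1/2) x^T Q x + c^T x + lambda^T (A x - b)
Stationarity (grad_x L = 0): Q x + c + A^T lambda = 0.
Primal feasibility: A x = b.

This gives the KKT block system:
  [ Q   A^T ] [ x     ]   [-c ]
  [ A    0  ] [ lambda ] = [ b ]

Solving the linear system:
  x*      = (-1.1962, 0.0239, 1.8038)
  lambda* = (-3.5933)
  f(x*)   = 8.9976

x* = (-1.1962, 0.0239, 1.8038), lambda* = (-3.5933)


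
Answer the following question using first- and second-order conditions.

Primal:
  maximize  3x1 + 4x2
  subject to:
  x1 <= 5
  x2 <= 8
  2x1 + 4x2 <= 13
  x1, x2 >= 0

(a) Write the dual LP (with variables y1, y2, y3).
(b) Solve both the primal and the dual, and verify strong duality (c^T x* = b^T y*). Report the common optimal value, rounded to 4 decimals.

The standard primal-dual pair for 'max c^T x s.t. A x <= b, x >= 0' is:
  Dual:  min b^T y  s.t.  A^T y >= c,  y >= 0.

So the dual LP is:
  minimize  5y1 + 8y2 + 13y3
  subject to:
    y1 + 2y3 >= 3
    y2 + 4y3 >= 4
    y1, y2, y3 >= 0

Solving the primal: x* = (5, 0.75).
  primal value c^T x* = 18.
Solving the dual: y* = (1, 0, 1).
  dual value b^T y* = 18.
Strong duality: c^T x* = b^T y*. Confirmed.

18


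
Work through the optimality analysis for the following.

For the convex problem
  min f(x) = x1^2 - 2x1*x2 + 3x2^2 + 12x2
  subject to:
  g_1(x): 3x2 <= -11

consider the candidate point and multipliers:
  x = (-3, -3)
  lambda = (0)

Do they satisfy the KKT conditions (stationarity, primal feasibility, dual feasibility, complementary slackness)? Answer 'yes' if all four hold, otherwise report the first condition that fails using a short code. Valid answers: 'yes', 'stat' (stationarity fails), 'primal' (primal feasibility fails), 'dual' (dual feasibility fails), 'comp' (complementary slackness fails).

Gradient of f: grad f(x) = Q x + c = (0, 0)
Constraint values g_i(x) = a_i^T x - b_i:
  g_1((-3, -3)) = 2
Stationarity residual: grad f(x) + sum_i lambda_i a_i = (0, 0)
  -> stationarity OK
Primal feasibility (all g_i <= 0): FAILS
Dual feasibility (all lambda_i >= 0): OK
Complementary slackness (lambda_i * g_i(x) = 0 for all i): OK

Verdict: the first failing condition is primal_feasibility -> primal.

primal


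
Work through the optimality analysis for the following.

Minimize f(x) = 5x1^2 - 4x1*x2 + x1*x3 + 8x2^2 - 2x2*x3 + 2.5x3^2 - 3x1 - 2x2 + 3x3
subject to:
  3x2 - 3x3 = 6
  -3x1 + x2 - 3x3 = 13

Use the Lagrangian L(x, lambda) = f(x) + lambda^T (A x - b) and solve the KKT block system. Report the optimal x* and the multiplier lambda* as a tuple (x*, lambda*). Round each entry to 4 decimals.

Form the Lagrangian:
  L(x, lambda) = (1/2) x^T Q x + c^T x + lambda^T (A x - b)
Stationarity (grad_x L = 0): Q x + c + A^T lambda = 0.
Primal feasibility: A x = b.

This gives the KKT block system:
  [ Q   A^T ] [ x     ]   [-c ]
  [ A    0  ] [ lambda ] = [ b ]

Solving the linear system:
  x*      = (-1.786, -0.821, -2.821)
  lambda* = (3.0495, -6.7991)
  f(x*)   = 34.3144

x* = (-1.786, -0.821, -2.821), lambda* = (3.0495, -6.7991)


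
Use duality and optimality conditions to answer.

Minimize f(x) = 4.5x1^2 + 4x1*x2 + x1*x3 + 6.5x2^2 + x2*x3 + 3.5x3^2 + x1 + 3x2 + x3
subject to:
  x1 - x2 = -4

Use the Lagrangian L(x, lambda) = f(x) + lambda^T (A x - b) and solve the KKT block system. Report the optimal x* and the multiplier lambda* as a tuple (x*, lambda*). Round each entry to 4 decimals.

Form the Lagrangian:
  L(x, lambda) = (1/2) x^T Q x + c^T x + lambda^T (A x - b)
Stationarity (grad_x L = 0): Q x + c + A^T lambda = 0.
Primal feasibility: A x = b.

This gives the KKT block system:
  [ Q   A^T ] [ x     ]   [-c ]
  [ A    0  ] [ lambda ] = [ b ]

Solving the linear system:
  x*      = (-2.3981, 1.6019, -0.0291)
  lambda* = (14.2039)
  f(x*)   = 29.5971

x* = (-2.3981, 1.6019, -0.0291), lambda* = (14.2039)


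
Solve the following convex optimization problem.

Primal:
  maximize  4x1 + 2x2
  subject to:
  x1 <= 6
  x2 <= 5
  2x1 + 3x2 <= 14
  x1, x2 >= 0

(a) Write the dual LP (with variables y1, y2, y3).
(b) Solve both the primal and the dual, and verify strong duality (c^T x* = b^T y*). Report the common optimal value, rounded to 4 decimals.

The standard primal-dual pair for 'max c^T x s.t. A x <= b, x >= 0' is:
  Dual:  min b^T y  s.t.  A^T y >= c,  y >= 0.

So the dual LP is:
  minimize  6y1 + 5y2 + 14y3
  subject to:
    y1 + 2y3 >= 4
    y2 + 3y3 >= 2
    y1, y2, y3 >= 0

Solving the primal: x* = (6, 0.6667).
  primal value c^T x* = 25.3333.
Solving the dual: y* = (2.6667, 0, 0.6667).
  dual value b^T y* = 25.3333.
Strong duality: c^T x* = b^T y*. Confirmed.

25.3333


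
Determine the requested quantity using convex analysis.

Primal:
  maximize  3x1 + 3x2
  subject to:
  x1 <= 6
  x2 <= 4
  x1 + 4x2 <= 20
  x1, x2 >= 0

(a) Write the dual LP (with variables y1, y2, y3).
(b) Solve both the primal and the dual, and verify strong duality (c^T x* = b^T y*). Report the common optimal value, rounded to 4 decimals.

The standard primal-dual pair for 'max c^T x s.t. A x <= b, x >= 0' is:
  Dual:  min b^T y  s.t.  A^T y >= c,  y >= 0.

So the dual LP is:
  minimize  6y1 + 4y2 + 20y3
  subject to:
    y1 + y3 >= 3
    y2 + 4y3 >= 3
    y1, y2, y3 >= 0

Solving the primal: x* = (6, 3.5).
  primal value c^T x* = 28.5.
Solving the dual: y* = (2.25, 0, 0.75).
  dual value b^T y* = 28.5.
Strong duality: c^T x* = b^T y*. Confirmed.

28.5


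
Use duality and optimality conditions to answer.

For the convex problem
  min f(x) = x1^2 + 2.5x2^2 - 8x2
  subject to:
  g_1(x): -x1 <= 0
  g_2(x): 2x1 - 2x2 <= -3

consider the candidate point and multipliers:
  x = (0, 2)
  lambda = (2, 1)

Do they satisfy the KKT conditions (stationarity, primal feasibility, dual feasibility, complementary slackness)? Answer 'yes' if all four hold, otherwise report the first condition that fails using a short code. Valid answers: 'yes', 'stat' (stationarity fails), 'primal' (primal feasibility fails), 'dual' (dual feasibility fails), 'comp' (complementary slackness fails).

Gradient of f: grad f(x) = Q x + c = (0, 2)
Constraint values g_i(x) = a_i^T x - b_i:
  g_1((0, 2)) = 0
  g_2((0, 2)) = -1
Stationarity residual: grad f(x) + sum_i lambda_i a_i = (0, 0)
  -> stationarity OK
Primal feasibility (all g_i <= 0): OK
Dual feasibility (all lambda_i >= 0): OK
Complementary slackness (lambda_i * g_i(x) = 0 for all i): FAILS

Verdict: the first failing condition is complementary_slackness -> comp.

comp


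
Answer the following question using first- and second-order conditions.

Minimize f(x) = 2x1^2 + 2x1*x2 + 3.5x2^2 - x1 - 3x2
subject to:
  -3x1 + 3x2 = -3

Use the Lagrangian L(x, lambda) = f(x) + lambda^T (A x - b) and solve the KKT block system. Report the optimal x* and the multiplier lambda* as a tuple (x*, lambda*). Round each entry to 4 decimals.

Form the Lagrangian:
  L(x, lambda) = (1/2) x^T Q x + c^T x + lambda^T (A x - b)
Stationarity (grad_x L = 0): Q x + c + A^T lambda = 0.
Primal feasibility: A x = b.

This gives the KKT block system:
  [ Q   A^T ] [ x     ]   [-c ]
  [ A    0  ] [ lambda ] = [ b ]

Solving the linear system:
  x*      = (0.8667, -0.1333)
  lambda* = (0.7333)
  f(x*)   = 0.8667

x* = (0.8667, -0.1333), lambda* = (0.7333)


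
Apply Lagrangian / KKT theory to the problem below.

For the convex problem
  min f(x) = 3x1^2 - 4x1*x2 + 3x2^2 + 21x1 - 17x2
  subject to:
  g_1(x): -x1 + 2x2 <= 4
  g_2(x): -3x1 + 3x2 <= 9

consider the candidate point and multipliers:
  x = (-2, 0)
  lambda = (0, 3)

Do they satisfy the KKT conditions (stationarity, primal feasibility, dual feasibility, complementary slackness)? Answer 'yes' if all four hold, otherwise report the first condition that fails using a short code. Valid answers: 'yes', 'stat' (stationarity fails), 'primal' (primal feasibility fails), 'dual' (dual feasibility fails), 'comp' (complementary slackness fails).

Gradient of f: grad f(x) = Q x + c = (9, -9)
Constraint values g_i(x) = a_i^T x - b_i:
  g_1((-2, 0)) = -2
  g_2((-2, 0)) = -3
Stationarity residual: grad f(x) + sum_i lambda_i a_i = (0, 0)
  -> stationarity OK
Primal feasibility (all g_i <= 0): OK
Dual feasibility (all lambda_i >= 0): OK
Complementary slackness (lambda_i * g_i(x) = 0 for all i): FAILS

Verdict: the first failing condition is complementary_slackness -> comp.

comp


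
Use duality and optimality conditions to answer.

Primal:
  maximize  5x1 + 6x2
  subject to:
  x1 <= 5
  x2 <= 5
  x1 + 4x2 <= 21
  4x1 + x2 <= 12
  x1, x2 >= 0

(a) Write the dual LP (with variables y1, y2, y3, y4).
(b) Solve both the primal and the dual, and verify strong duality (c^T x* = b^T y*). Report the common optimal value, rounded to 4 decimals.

The standard primal-dual pair for 'max c^T x s.t. A x <= b, x >= 0' is:
  Dual:  min b^T y  s.t.  A^T y >= c,  y >= 0.

So the dual LP is:
  minimize  5y1 + 5y2 + 21y3 + 12y4
  subject to:
    y1 + y3 + 4y4 >= 5
    y2 + 4y3 + y4 >= 6
    y1, y2, y3, y4 >= 0

Solving the primal: x* = (1.8, 4.8).
  primal value c^T x* = 37.8.
Solving the dual: y* = (0, 0, 1.2667, 0.9333).
  dual value b^T y* = 37.8.
Strong duality: c^T x* = b^T y*. Confirmed.

37.8
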